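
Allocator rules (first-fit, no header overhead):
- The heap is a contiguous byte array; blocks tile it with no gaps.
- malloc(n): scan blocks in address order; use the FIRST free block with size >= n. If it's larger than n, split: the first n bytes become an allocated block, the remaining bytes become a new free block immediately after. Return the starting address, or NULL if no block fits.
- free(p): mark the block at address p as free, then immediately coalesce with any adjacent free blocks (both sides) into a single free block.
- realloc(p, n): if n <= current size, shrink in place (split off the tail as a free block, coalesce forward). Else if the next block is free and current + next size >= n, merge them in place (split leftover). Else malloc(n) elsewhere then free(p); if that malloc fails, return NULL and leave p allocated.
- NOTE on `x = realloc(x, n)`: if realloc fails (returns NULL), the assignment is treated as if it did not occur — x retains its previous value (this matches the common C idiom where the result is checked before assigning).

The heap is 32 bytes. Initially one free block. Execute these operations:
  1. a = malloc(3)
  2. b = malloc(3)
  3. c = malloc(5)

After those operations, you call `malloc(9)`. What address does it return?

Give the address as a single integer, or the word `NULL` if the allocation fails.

Op 1: a = malloc(3) -> a = 0; heap: [0-2 ALLOC][3-31 FREE]
Op 2: b = malloc(3) -> b = 3; heap: [0-2 ALLOC][3-5 ALLOC][6-31 FREE]
Op 3: c = malloc(5) -> c = 6; heap: [0-2 ALLOC][3-5 ALLOC][6-10 ALLOC][11-31 FREE]
malloc(9): first-fit scan over [0-2 ALLOC][3-5 ALLOC][6-10 ALLOC][11-31 FREE] -> 11

Answer: 11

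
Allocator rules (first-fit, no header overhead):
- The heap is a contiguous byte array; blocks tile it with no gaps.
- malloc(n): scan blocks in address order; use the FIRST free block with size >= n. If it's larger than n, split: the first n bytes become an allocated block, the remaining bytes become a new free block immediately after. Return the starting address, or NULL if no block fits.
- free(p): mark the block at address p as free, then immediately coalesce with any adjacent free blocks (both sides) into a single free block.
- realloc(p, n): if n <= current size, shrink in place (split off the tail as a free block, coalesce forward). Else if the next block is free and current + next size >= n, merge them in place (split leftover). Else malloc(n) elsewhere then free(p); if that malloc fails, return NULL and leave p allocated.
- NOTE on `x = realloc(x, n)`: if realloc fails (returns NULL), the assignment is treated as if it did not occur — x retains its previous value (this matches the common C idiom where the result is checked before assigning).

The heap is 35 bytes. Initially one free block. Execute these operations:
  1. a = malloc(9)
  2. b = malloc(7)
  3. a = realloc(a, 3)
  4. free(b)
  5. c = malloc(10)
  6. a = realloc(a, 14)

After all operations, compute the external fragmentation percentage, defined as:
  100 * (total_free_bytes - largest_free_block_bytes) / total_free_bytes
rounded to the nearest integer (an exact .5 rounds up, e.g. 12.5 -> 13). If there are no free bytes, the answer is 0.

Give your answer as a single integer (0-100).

Op 1: a = malloc(9) -> a = 0; heap: [0-8 ALLOC][9-34 FREE]
Op 2: b = malloc(7) -> b = 9; heap: [0-8 ALLOC][9-15 ALLOC][16-34 FREE]
Op 3: a = realloc(a, 3) -> a = 0; heap: [0-2 ALLOC][3-8 FREE][9-15 ALLOC][16-34 FREE]
Op 4: free(b) -> (freed b); heap: [0-2 ALLOC][3-34 FREE]
Op 5: c = malloc(10) -> c = 3; heap: [0-2 ALLOC][3-12 ALLOC][13-34 FREE]
Op 6: a = realloc(a, 14) -> a = 13; heap: [0-2 FREE][3-12 ALLOC][13-26 ALLOC][27-34 FREE]
Free blocks: [3 8] total_free=11 largest=8 -> 100*(11-8)/11 = 300/11 ≈ 27.273 -> rounds to 27

Answer: 27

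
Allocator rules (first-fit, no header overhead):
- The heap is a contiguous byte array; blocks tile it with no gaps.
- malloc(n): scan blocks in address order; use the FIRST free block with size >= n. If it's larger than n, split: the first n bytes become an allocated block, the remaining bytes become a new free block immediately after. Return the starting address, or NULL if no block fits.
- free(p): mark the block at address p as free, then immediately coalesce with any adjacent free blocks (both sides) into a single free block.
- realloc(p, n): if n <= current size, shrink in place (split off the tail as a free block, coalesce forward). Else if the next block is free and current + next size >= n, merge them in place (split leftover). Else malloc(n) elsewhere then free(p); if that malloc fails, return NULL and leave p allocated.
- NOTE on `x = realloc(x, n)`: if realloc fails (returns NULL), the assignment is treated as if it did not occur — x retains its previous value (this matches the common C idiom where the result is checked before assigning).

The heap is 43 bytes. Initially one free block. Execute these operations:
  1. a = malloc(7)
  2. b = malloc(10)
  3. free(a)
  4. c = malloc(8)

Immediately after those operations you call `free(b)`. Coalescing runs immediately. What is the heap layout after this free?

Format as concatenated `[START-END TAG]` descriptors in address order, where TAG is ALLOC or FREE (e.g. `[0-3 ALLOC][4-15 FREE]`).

Op 1: a = malloc(7) -> a = 0; heap: [0-6 ALLOC][7-42 FREE]
Op 2: b = malloc(10) -> b = 7; heap: [0-6 ALLOC][7-16 ALLOC][17-42 FREE]
Op 3: free(a) -> (freed a); heap: [0-6 FREE][7-16 ALLOC][17-42 FREE]
Op 4: c = malloc(8) -> c = 17; heap: [0-6 FREE][7-16 ALLOC][17-24 ALLOC][25-42 FREE]
free(b): b = 7 -> block [7-16 ALLOC]; mark free, coalesce with adjacent free neighbors -> [0-16 FREE][17-24 ALLOC][25-42 FREE]

Answer: [0-16 FREE][17-24 ALLOC][25-42 FREE]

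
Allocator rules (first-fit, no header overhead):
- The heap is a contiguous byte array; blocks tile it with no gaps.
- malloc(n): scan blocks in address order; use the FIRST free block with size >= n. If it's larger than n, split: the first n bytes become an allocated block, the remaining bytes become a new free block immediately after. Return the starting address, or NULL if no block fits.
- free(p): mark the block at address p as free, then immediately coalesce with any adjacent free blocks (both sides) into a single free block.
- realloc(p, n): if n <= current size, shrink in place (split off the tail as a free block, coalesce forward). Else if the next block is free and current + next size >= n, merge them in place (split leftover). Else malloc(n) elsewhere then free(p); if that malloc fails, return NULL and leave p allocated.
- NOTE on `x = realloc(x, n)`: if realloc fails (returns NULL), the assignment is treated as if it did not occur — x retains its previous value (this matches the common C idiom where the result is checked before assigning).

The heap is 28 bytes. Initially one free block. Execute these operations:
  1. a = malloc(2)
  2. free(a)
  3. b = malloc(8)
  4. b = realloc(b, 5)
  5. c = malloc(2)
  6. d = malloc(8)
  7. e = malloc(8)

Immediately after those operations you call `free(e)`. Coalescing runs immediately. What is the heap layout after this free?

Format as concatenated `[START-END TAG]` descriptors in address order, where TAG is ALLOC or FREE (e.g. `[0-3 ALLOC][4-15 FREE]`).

Answer: [0-4 ALLOC][5-6 ALLOC][7-14 ALLOC][15-27 FREE]

Derivation:
Op 1: a = malloc(2) -> a = 0; heap: [0-1 ALLOC][2-27 FREE]
Op 2: free(a) -> (freed a); heap: [0-27 FREE]
Op 3: b = malloc(8) -> b = 0; heap: [0-7 ALLOC][8-27 FREE]
Op 4: b = realloc(b, 5) -> b = 0; heap: [0-4 ALLOC][5-27 FREE]
Op 5: c = malloc(2) -> c = 5; heap: [0-4 ALLOC][5-6 ALLOC][7-27 FREE]
Op 6: d = malloc(8) -> d = 7; heap: [0-4 ALLOC][5-6 ALLOC][7-14 ALLOC][15-27 FREE]
Op 7: e = malloc(8) -> e = 15; heap: [0-4 ALLOC][5-6 ALLOC][7-14 ALLOC][15-22 ALLOC][23-27 FREE]
free(e): e = 15 -> block [15-22 ALLOC]; mark free, coalesce with adjacent free neighbors -> [0-4 ALLOC][5-6 ALLOC][7-14 ALLOC][15-27 FREE]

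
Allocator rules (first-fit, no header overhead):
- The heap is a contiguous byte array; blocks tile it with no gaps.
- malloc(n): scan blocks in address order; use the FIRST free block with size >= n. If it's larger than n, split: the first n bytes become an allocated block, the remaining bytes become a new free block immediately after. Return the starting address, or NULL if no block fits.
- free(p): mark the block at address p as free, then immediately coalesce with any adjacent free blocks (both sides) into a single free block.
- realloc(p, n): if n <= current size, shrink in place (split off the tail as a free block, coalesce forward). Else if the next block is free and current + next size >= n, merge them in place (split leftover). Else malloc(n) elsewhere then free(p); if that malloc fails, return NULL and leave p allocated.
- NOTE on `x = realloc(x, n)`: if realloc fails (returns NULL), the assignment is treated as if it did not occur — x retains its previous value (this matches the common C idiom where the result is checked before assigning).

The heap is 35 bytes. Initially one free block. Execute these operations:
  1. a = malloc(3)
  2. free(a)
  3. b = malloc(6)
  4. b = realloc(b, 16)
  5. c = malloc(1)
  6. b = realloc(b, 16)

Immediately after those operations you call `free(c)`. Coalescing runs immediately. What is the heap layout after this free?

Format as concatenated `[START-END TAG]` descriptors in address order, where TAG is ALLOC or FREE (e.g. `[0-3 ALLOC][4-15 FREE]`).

Answer: [0-15 ALLOC][16-34 FREE]

Derivation:
Op 1: a = malloc(3) -> a = 0; heap: [0-2 ALLOC][3-34 FREE]
Op 2: free(a) -> (freed a); heap: [0-34 FREE]
Op 3: b = malloc(6) -> b = 0; heap: [0-5 ALLOC][6-34 FREE]
Op 4: b = realloc(b, 16) -> b = 0; heap: [0-15 ALLOC][16-34 FREE]
Op 5: c = malloc(1) -> c = 16; heap: [0-15 ALLOC][16-16 ALLOC][17-34 FREE]
Op 6: b = realloc(b, 16) -> b = 0; heap: [0-15 ALLOC][16-16 ALLOC][17-34 FREE]
free(c): c = 16 -> block [16-16 ALLOC]; mark free, coalesce with adjacent free neighbors -> [0-15 ALLOC][16-34 FREE]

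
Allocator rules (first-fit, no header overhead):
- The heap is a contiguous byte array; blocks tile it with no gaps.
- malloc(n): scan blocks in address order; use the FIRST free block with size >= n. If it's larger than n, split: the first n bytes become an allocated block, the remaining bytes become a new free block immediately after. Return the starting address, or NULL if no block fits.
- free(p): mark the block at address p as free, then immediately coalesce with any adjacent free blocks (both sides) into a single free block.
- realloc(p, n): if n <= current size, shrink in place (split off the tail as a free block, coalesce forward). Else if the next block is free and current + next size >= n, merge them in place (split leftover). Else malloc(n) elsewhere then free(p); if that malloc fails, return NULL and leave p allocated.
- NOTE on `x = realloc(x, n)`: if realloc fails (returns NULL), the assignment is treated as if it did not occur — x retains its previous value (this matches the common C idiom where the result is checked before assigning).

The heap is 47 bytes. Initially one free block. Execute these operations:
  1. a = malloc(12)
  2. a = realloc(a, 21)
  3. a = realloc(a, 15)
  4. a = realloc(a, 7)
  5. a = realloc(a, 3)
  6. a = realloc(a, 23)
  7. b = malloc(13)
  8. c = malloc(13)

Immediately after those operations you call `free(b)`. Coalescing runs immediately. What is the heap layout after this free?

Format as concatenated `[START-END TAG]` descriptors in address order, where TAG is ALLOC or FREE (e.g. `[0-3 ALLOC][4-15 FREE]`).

Op 1: a = malloc(12) -> a = 0; heap: [0-11 ALLOC][12-46 FREE]
Op 2: a = realloc(a, 21) -> a = 0; heap: [0-20 ALLOC][21-46 FREE]
Op 3: a = realloc(a, 15) -> a = 0; heap: [0-14 ALLOC][15-46 FREE]
Op 4: a = realloc(a, 7) -> a = 0; heap: [0-6 ALLOC][7-46 FREE]
Op 5: a = realloc(a, 3) -> a = 0; heap: [0-2 ALLOC][3-46 FREE]
Op 6: a = realloc(a, 23) -> a = 0; heap: [0-22 ALLOC][23-46 FREE]
Op 7: b = malloc(13) -> b = 23; heap: [0-22 ALLOC][23-35 ALLOC][36-46 FREE]
Op 8: c = malloc(13) -> c = NULL; heap: [0-22 ALLOC][23-35 ALLOC][36-46 FREE]
free(b): b = 23 -> block [23-35 ALLOC]; mark free, coalesce with adjacent free neighbors -> [0-22 ALLOC][23-46 FREE]

Answer: [0-22 ALLOC][23-46 FREE]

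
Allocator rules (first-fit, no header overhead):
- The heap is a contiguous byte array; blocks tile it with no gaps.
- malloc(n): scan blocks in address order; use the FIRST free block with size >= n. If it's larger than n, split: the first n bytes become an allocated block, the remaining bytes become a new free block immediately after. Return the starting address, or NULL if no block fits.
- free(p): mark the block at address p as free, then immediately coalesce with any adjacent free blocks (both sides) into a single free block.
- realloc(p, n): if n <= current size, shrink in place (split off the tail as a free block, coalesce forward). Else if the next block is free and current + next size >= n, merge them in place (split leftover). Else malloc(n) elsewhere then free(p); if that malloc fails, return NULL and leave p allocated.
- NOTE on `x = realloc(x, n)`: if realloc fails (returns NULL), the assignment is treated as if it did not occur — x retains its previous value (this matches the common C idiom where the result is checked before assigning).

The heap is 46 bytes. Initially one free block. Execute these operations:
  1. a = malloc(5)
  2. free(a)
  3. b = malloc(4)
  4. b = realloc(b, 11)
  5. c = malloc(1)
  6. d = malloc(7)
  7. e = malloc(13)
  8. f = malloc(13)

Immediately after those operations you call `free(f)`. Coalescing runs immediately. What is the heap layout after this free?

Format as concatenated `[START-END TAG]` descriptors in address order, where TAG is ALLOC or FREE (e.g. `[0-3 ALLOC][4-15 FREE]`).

Op 1: a = malloc(5) -> a = 0; heap: [0-4 ALLOC][5-45 FREE]
Op 2: free(a) -> (freed a); heap: [0-45 FREE]
Op 3: b = malloc(4) -> b = 0; heap: [0-3 ALLOC][4-45 FREE]
Op 4: b = realloc(b, 11) -> b = 0; heap: [0-10 ALLOC][11-45 FREE]
Op 5: c = malloc(1) -> c = 11; heap: [0-10 ALLOC][11-11 ALLOC][12-45 FREE]
Op 6: d = malloc(7) -> d = 12; heap: [0-10 ALLOC][11-11 ALLOC][12-18 ALLOC][19-45 FREE]
Op 7: e = malloc(13) -> e = 19; heap: [0-10 ALLOC][11-11 ALLOC][12-18 ALLOC][19-31 ALLOC][32-45 FREE]
Op 8: f = malloc(13) -> f = 32; heap: [0-10 ALLOC][11-11 ALLOC][12-18 ALLOC][19-31 ALLOC][32-44 ALLOC][45-45 FREE]
free(f): f = 32 -> block [32-44 ALLOC]; mark free, coalesce with adjacent free neighbors -> [0-10 ALLOC][11-11 ALLOC][12-18 ALLOC][19-31 ALLOC][32-45 FREE]

Answer: [0-10 ALLOC][11-11 ALLOC][12-18 ALLOC][19-31 ALLOC][32-45 FREE]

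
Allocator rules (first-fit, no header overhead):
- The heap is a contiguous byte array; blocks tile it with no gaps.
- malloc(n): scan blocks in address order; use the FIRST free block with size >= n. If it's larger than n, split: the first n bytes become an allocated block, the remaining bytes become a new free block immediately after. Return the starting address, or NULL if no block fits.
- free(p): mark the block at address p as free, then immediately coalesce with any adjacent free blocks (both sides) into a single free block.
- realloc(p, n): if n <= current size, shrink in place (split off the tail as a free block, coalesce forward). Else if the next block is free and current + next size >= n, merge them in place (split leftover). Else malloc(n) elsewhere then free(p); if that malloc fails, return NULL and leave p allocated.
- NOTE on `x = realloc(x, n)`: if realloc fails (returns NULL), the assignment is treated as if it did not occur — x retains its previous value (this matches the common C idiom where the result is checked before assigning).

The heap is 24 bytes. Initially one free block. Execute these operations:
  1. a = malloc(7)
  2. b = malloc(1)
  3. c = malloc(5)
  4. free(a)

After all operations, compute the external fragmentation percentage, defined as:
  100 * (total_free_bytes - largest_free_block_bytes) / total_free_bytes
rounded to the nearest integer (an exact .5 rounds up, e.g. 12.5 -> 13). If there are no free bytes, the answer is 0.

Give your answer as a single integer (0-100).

Op 1: a = malloc(7) -> a = 0; heap: [0-6 ALLOC][7-23 FREE]
Op 2: b = malloc(1) -> b = 7; heap: [0-6 ALLOC][7-7 ALLOC][8-23 FREE]
Op 3: c = malloc(5) -> c = 8; heap: [0-6 ALLOC][7-7 ALLOC][8-12 ALLOC][13-23 FREE]
Op 4: free(a) -> (freed a); heap: [0-6 FREE][7-7 ALLOC][8-12 ALLOC][13-23 FREE]
Free blocks: [7 11] total_free=18 largest=11 -> 100*(18-11)/18 = 700/18 ≈ 38.889 -> rounds to 39

Answer: 39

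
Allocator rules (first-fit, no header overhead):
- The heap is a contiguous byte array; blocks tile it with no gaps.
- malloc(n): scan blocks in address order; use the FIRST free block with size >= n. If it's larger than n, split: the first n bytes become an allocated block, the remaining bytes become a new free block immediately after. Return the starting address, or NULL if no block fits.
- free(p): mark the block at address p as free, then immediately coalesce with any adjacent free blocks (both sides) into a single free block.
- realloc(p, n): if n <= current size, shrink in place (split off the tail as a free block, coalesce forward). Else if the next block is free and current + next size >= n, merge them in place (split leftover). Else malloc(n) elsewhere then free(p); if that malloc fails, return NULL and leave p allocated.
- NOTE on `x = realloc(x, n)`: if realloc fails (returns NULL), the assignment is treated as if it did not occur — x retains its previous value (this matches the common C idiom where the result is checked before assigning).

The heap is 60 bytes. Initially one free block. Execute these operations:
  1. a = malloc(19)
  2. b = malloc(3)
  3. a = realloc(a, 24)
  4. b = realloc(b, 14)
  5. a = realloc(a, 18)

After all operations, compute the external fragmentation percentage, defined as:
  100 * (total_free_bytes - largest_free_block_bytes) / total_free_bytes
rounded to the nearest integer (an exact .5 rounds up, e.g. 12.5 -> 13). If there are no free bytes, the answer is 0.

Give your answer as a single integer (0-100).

Answer: 29

Derivation:
Op 1: a = malloc(19) -> a = 0; heap: [0-18 ALLOC][19-59 FREE]
Op 2: b = malloc(3) -> b = 19; heap: [0-18 ALLOC][19-21 ALLOC][22-59 FREE]
Op 3: a = realloc(a, 24) -> a = 22; heap: [0-18 FREE][19-21 ALLOC][22-45 ALLOC][46-59 FREE]
Op 4: b = realloc(b, 14) -> b = 0; heap: [0-13 ALLOC][14-21 FREE][22-45 ALLOC][46-59 FREE]
Op 5: a = realloc(a, 18) -> a = 22; heap: [0-13 ALLOC][14-21 FREE][22-39 ALLOC][40-59 FREE]
Free blocks: [8 20] total_free=28 largest=20 -> 100*(28-20)/28 = 800/28 ≈ 28.571 -> rounds to 29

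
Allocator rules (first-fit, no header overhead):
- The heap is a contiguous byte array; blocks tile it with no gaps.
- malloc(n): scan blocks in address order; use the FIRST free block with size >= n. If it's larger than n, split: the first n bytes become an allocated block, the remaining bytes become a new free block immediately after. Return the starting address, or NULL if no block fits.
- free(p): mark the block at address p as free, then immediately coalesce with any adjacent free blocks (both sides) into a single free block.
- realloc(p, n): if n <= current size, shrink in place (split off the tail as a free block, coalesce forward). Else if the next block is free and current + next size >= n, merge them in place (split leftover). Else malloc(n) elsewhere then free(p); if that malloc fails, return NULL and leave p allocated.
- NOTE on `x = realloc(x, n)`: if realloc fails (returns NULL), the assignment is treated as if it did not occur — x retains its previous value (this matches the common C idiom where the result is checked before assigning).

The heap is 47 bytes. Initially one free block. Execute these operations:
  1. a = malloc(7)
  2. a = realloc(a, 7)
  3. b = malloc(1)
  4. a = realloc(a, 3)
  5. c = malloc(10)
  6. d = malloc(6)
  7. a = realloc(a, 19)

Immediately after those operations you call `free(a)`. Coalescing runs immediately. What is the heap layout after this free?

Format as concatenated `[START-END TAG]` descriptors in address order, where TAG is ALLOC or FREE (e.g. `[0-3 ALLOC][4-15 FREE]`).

Answer: [0-6 FREE][7-7 ALLOC][8-17 ALLOC][18-23 ALLOC][24-46 FREE]

Derivation:
Op 1: a = malloc(7) -> a = 0; heap: [0-6 ALLOC][7-46 FREE]
Op 2: a = realloc(a, 7) -> a = 0; heap: [0-6 ALLOC][7-46 FREE]
Op 3: b = malloc(1) -> b = 7; heap: [0-6 ALLOC][7-7 ALLOC][8-46 FREE]
Op 4: a = realloc(a, 3) -> a = 0; heap: [0-2 ALLOC][3-6 FREE][7-7 ALLOC][8-46 FREE]
Op 5: c = malloc(10) -> c = 8; heap: [0-2 ALLOC][3-6 FREE][7-7 ALLOC][8-17 ALLOC][18-46 FREE]
Op 6: d = malloc(6) -> d = 18; heap: [0-2 ALLOC][3-6 FREE][7-7 ALLOC][8-17 ALLOC][18-23 ALLOC][24-46 FREE]
Op 7: a = realloc(a, 19) -> a = 24; heap: [0-6 FREE][7-7 ALLOC][8-17 ALLOC][18-23 ALLOC][24-42 ALLOC][43-46 FREE]
free(a): a = 24 -> block [24-42 ALLOC]; mark free, coalesce with adjacent free neighbors -> [0-6 FREE][7-7 ALLOC][8-17 ALLOC][18-23 ALLOC][24-46 FREE]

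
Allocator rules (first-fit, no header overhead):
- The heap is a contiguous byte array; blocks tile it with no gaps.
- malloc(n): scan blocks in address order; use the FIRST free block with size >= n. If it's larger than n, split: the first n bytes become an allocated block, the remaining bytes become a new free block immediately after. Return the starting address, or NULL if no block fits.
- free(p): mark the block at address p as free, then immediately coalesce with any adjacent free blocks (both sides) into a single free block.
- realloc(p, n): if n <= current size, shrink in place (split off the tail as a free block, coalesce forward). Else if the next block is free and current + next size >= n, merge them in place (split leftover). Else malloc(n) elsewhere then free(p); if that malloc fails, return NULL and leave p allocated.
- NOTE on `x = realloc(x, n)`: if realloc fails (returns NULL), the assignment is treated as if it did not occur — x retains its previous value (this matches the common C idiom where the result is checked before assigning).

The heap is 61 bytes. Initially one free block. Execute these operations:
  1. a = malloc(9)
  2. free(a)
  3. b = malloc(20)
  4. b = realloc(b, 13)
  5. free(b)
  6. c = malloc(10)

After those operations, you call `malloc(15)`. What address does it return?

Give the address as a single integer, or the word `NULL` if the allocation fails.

Answer: 10

Derivation:
Op 1: a = malloc(9) -> a = 0; heap: [0-8 ALLOC][9-60 FREE]
Op 2: free(a) -> (freed a); heap: [0-60 FREE]
Op 3: b = malloc(20) -> b = 0; heap: [0-19 ALLOC][20-60 FREE]
Op 4: b = realloc(b, 13) -> b = 0; heap: [0-12 ALLOC][13-60 FREE]
Op 5: free(b) -> (freed b); heap: [0-60 FREE]
Op 6: c = malloc(10) -> c = 0; heap: [0-9 ALLOC][10-60 FREE]
malloc(15): first-fit scan over [0-9 ALLOC][10-60 FREE] -> 10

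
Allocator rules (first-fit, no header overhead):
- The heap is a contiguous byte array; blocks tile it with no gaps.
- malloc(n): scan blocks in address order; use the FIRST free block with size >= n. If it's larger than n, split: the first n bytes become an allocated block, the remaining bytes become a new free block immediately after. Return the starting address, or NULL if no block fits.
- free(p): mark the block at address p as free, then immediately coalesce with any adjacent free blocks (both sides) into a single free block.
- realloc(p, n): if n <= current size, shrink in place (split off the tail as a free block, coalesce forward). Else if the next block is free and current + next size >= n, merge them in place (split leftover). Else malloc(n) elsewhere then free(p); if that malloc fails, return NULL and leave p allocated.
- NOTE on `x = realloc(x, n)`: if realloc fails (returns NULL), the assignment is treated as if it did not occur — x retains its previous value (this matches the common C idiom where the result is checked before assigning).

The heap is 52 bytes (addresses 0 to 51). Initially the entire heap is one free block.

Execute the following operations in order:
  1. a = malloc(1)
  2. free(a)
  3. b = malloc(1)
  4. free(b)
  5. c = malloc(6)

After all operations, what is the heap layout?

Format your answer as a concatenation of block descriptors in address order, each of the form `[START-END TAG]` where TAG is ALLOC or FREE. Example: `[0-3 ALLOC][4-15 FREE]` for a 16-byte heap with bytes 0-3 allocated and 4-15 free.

Answer: [0-5 ALLOC][6-51 FREE]

Derivation:
Op 1: a = malloc(1) -> a = 0; heap: [0-0 ALLOC][1-51 FREE]
Op 2: free(a) -> (freed a); heap: [0-51 FREE]
Op 3: b = malloc(1) -> b = 0; heap: [0-0 ALLOC][1-51 FREE]
Op 4: free(b) -> (freed b); heap: [0-51 FREE]
Op 5: c = malloc(6) -> c = 0; heap: [0-5 ALLOC][6-51 FREE]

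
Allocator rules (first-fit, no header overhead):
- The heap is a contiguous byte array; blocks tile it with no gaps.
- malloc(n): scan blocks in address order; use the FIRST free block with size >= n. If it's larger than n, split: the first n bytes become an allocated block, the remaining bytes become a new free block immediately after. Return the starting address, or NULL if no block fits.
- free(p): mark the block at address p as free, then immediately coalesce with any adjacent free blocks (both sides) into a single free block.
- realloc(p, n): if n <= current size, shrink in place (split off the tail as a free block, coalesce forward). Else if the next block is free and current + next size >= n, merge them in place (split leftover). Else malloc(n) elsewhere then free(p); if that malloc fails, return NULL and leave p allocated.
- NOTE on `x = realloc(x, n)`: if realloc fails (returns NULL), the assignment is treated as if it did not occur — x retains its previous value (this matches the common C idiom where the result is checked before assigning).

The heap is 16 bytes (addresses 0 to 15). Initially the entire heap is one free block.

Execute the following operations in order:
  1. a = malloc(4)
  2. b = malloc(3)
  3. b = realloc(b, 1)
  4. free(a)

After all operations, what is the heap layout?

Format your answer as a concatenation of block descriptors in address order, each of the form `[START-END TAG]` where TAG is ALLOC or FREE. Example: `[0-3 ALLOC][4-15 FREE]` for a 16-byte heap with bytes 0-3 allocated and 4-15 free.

Answer: [0-3 FREE][4-4 ALLOC][5-15 FREE]

Derivation:
Op 1: a = malloc(4) -> a = 0; heap: [0-3 ALLOC][4-15 FREE]
Op 2: b = malloc(3) -> b = 4; heap: [0-3 ALLOC][4-6 ALLOC][7-15 FREE]
Op 3: b = realloc(b, 1) -> b = 4; heap: [0-3 ALLOC][4-4 ALLOC][5-15 FREE]
Op 4: free(a) -> (freed a); heap: [0-3 FREE][4-4 ALLOC][5-15 FREE]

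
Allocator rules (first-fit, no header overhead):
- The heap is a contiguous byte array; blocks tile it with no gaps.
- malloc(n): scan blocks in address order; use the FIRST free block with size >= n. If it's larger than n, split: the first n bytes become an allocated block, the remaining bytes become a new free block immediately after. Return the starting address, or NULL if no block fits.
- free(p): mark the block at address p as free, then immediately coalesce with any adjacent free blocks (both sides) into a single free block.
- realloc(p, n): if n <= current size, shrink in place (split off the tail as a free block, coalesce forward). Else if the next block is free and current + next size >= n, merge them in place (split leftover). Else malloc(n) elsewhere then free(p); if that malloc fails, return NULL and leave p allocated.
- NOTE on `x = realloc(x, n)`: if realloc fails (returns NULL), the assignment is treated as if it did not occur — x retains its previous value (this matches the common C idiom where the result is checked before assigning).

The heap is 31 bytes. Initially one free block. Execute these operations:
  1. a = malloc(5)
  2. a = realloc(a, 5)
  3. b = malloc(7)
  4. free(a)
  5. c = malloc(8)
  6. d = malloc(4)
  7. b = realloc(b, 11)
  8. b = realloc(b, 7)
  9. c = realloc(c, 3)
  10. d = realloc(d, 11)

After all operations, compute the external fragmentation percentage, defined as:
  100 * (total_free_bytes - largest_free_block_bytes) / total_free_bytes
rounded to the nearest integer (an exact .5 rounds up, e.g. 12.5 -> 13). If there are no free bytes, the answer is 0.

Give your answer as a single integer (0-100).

Answer: 50

Derivation:
Op 1: a = malloc(5) -> a = 0; heap: [0-4 ALLOC][5-30 FREE]
Op 2: a = realloc(a, 5) -> a = 0; heap: [0-4 ALLOC][5-30 FREE]
Op 3: b = malloc(7) -> b = 5; heap: [0-4 ALLOC][5-11 ALLOC][12-30 FREE]
Op 4: free(a) -> (freed a); heap: [0-4 FREE][5-11 ALLOC][12-30 FREE]
Op 5: c = malloc(8) -> c = 12; heap: [0-4 FREE][5-11 ALLOC][12-19 ALLOC][20-30 FREE]
Op 6: d = malloc(4) -> d = 0; heap: [0-3 ALLOC][4-4 FREE][5-11 ALLOC][12-19 ALLOC][20-30 FREE]
Op 7: b = realloc(b, 11) -> b = 20; heap: [0-3 ALLOC][4-11 FREE][12-19 ALLOC][20-30 ALLOC]
Op 8: b = realloc(b, 7) -> b = 20; heap: [0-3 ALLOC][4-11 FREE][12-19 ALLOC][20-26 ALLOC][27-30 FREE]
Op 9: c = realloc(c, 3) -> c = 12; heap: [0-3 ALLOC][4-11 FREE][12-14 ALLOC][15-19 FREE][20-26 ALLOC][27-30 FREE]
Op 10: d = realloc(d, 11) -> d = 0; heap: [0-10 ALLOC][11-11 FREE][12-14 ALLOC][15-19 FREE][20-26 ALLOC][27-30 FREE]
Free blocks: [1 5 4] total_free=10 largest=5 -> 100*(10-5)/10 = 500/10 = 50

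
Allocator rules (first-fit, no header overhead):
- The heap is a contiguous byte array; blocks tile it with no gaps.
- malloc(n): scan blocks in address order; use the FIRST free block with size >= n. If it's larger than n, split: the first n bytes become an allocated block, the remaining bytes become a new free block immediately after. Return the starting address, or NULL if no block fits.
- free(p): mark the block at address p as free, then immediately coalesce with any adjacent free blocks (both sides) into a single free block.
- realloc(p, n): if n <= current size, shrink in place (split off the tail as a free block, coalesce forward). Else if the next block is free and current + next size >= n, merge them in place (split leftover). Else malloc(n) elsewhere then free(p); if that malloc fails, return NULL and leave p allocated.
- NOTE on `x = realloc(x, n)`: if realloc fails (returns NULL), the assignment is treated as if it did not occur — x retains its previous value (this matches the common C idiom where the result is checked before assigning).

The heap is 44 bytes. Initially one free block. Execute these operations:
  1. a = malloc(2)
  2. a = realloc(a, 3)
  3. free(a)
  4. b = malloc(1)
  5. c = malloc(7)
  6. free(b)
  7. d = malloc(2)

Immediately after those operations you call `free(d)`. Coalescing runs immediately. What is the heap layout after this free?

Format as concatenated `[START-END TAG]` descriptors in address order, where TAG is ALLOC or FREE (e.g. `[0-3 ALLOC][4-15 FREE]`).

Answer: [0-0 FREE][1-7 ALLOC][8-43 FREE]

Derivation:
Op 1: a = malloc(2) -> a = 0; heap: [0-1 ALLOC][2-43 FREE]
Op 2: a = realloc(a, 3) -> a = 0; heap: [0-2 ALLOC][3-43 FREE]
Op 3: free(a) -> (freed a); heap: [0-43 FREE]
Op 4: b = malloc(1) -> b = 0; heap: [0-0 ALLOC][1-43 FREE]
Op 5: c = malloc(7) -> c = 1; heap: [0-0 ALLOC][1-7 ALLOC][8-43 FREE]
Op 6: free(b) -> (freed b); heap: [0-0 FREE][1-7 ALLOC][8-43 FREE]
Op 7: d = malloc(2) -> d = 8; heap: [0-0 FREE][1-7 ALLOC][8-9 ALLOC][10-43 FREE]
free(d): d = 8 -> block [8-9 ALLOC]; mark free, coalesce with adjacent free neighbors -> [0-0 FREE][1-7 ALLOC][8-43 FREE]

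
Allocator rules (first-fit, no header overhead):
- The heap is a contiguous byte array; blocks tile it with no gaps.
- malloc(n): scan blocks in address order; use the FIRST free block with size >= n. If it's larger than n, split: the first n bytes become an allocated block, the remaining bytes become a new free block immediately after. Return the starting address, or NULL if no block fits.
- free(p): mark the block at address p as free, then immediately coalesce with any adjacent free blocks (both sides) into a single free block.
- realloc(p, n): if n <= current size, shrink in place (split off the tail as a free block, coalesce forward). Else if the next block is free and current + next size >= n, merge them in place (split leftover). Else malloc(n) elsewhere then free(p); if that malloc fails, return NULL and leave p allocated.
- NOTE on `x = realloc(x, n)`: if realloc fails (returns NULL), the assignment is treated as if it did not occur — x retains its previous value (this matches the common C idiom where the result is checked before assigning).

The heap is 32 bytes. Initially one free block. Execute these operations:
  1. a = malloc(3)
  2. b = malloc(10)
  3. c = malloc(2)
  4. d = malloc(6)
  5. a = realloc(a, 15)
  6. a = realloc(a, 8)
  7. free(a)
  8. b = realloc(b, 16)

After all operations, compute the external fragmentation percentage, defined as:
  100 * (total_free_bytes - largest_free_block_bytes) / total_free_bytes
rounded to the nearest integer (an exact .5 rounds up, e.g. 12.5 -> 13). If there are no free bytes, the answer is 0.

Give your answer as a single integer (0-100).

Op 1: a = malloc(3) -> a = 0; heap: [0-2 ALLOC][3-31 FREE]
Op 2: b = malloc(10) -> b = 3; heap: [0-2 ALLOC][3-12 ALLOC][13-31 FREE]
Op 3: c = malloc(2) -> c = 13; heap: [0-2 ALLOC][3-12 ALLOC][13-14 ALLOC][15-31 FREE]
Op 4: d = malloc(6) -> d = 15; heap: [0-2 ALLOC][3-12 ALLOC][13-14 ALLOC][15-20 ALLOC][21-31 FREE]
Op 5: a = realloc(a, 15) -> NULL (a unchanged); heap: [0-2 ALLOC][3-12 ALLOC][13-14 ALLOC][15-20 ALLOC][21-31 FREE]
Op 6: a = realloc(a, 8) -> a = 21; heap: [0-2 FREE][3-12 ALLOC][13-14 ALLOC][15-20 ALLOC][21-28 ALLOC][29-31 FREE]
Op 7: free(a) -> (freed a); heap: [0-2 FREE][3-12 ALLOC][13-14 ALLOC][15-20 ALLOC][21-31 FREE]
Op 8: b = realloc(b, 16) -> NULL (b unchanged); heap: [0-2 FREE][3-12 ALLOC][13-14 ALLOC][15-20 ALLOC][21-31 FREE]
Free blocks: [3 11] total_free=14 largest=11 -> 100*(14-11)/14 = 300/14 ≈ 21.429 -> rounds to 21

Answer: 21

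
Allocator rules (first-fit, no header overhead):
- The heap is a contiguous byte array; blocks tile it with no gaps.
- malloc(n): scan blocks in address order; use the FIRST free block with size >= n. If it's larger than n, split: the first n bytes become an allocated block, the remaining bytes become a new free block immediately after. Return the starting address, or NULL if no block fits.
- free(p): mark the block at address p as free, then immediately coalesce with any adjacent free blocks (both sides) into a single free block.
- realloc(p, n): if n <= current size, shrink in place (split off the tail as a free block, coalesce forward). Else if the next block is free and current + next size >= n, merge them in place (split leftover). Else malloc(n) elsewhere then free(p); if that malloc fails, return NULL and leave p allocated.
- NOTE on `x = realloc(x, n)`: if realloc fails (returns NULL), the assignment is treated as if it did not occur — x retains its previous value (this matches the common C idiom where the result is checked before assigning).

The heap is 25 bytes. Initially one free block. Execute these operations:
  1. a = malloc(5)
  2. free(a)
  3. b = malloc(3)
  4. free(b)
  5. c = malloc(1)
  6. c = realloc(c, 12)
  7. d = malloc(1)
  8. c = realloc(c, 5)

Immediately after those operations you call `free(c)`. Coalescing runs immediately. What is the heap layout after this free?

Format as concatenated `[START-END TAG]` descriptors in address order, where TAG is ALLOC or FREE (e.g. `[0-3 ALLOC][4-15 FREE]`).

Op 1: a = malloc(5) -> a = 0; heap: [0-4 ALLOC][5-24 FREE]
Op 2: free(a) -> (freed a); heap: [0-24 FREE]
Op 3: b = malloc(3) -> b = 0; heap: [0-2 ALLOC][3-24 FREE]
Op 4: free(b) -> (freed b); heap: [0-24 FREE]
Op 5: c = malloc(1) -> c = 0; heap: [0-0 ALLOC][1-24 FREE]
Op 6: c = realloc(c, 12) -> c = 0; heap: [0-11 ALLOC][12-24 FREE]
Op 7: d = malloc(1) -> d = 12; heap: [0-11 ALLOC][12-12 ALLOC][13-24 FREE]
Op 8: c = realloc(c, 5) -> c = 0; heap: [0-4 ALLOC][5-11 FREE][12-12 ALLOC][13-24 FREE]
free(c): c = 0 -> block [0-4 ALLOC]; mark free, coalesce with adjacent free neighbors -> [0-11 FREE][12-12 ALLOC][13-24 FREE]

Answer: [0-11 FREE][12-12 ALLOC][13-24 FREE]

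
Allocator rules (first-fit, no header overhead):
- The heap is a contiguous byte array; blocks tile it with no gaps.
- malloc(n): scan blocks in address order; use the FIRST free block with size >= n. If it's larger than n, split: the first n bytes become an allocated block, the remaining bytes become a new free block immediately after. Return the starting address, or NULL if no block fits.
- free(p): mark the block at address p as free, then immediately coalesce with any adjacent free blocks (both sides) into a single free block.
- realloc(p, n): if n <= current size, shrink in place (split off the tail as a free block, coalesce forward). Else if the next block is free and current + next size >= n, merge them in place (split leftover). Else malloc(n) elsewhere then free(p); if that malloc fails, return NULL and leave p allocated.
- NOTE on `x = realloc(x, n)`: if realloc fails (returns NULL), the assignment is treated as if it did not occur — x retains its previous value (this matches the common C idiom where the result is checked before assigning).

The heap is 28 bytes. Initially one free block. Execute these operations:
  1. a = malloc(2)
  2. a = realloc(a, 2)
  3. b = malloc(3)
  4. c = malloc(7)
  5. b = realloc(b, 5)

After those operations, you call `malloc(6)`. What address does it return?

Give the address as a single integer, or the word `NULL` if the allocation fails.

Op 1: a = malloc(2) -> a = 0; heap: [0-1 ALLOC][2-27 FREE]
Op 2: a = realloc(a, 2) -> a = 0; heap: [0-1 ALLOC][2-27 FREE]
Op 3: b = malloc(3) -> b = 2; heap: [0-1 ALLOC][2-4 ALLOC][5-27 FREE]
Op 4: c = malloc(7) -> c = 5; heap: [0-1 ALLOC][2-4 ALLOC][5-11 ALLOC][12-27 FREE]
Op 5: b = realloc(b, 5) -> b = 12; heap: [0-1 ALLOC][2-4 FREE][5-11 ALLOC][12-16 ALLOC][17-27 FREE]
malloc(6): first-fit scan over [0-1 ALLOC][2-4 FREE][5-11 ALLOC][12-16 ALLOC][17-27 FREE] -> 17

Answer: 17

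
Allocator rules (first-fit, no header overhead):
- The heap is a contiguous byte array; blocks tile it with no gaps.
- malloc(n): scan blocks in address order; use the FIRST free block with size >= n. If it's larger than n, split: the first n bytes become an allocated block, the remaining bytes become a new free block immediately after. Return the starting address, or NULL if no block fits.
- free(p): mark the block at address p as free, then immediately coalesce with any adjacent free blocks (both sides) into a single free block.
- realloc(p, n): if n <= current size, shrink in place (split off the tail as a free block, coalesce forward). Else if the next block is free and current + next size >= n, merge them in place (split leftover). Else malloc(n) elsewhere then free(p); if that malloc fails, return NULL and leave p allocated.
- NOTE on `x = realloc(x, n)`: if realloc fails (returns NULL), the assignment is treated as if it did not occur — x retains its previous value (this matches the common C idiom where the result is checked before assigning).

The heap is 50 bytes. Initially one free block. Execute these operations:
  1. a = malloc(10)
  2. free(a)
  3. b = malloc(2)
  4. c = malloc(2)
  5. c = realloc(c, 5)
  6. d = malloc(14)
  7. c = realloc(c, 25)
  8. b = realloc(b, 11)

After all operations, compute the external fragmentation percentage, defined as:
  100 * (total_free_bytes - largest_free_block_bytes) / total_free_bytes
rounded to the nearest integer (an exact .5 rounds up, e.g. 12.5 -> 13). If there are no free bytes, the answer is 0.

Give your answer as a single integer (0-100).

Op 1: a = malloc(10) -> a = 0; heap: [0-9 ALLOC][10-49 FREE]
Op 2: free(a) -> (freed a); heap: [0-49 FREE]
Op 3: b = malloc(2) -> b = 0; heap: [0-1 ALLOC][2-49 FREE]
Op 4: c = malloc(2) -> c = 2; heap: [0-1 ALLOC][2-3 ALLOC][4-49 FREE]
Op 5: c = realloc(c, 5) -> c = 2; heap: [0-1 ALLOC][2-6 ALLOC][7-49 FREE]
Op 6: d = malloc(14) -> d = 7; heap: [0-1 ALLOC][2-6 ALLOC][7-20 ALLOC][21-49 FREE]
Op 7: c = realloc(c, 25) -> c = 21; heap: [0-1 ALLOC][2-6 FREE][7-20 ALLOC][21-45 ALLOC][46-49 FREE]
Op 8: b = realloc(b, 11) -> NULL (b unchanged); heap: [0-1 ALLOC][2-6 FREE][7-20 ALLOC][21-45 ALLOC][46-49 FREE]
Free blocks: [5 4] total_free=9 largest=5 -> 100*(9-5)/9 = 400/9 ≈ 44.444 -> rounds to 44

Answer: 44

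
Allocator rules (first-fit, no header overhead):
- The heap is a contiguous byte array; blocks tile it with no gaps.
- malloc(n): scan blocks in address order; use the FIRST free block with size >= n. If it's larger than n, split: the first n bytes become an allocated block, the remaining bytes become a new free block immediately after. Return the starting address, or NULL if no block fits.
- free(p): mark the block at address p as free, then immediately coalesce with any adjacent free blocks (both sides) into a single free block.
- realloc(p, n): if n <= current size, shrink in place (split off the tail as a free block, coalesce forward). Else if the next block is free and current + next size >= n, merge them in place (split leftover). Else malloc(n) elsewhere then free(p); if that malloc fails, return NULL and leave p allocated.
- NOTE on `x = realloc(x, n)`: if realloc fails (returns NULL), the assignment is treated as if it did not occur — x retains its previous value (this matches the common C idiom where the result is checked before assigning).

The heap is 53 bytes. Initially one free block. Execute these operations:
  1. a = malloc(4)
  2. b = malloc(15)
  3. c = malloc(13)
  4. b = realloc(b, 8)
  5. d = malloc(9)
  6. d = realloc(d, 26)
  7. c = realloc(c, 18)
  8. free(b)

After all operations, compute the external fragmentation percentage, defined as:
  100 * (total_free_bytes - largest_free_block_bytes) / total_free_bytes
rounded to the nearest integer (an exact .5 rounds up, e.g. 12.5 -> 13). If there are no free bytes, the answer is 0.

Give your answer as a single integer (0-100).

Answer: 44

Derivation:
Op 1: a = malloc(4) -> a = 0; heap: [0-3 ALLOC][4-52 FREE]
Op 2: b = malloc(15) -> b = 4; heap: [0-3 ALLOC][4-18 ALLOC][19-52 FREE]
Op 3: c = malloc(13) -> c = 19; heap: [0-3 ALLOC][4-18 ALLOC][19-31 ALLOC][32-52 FREE]
Op 4: b = realloc(b, 8) -> b = 4; heap: [0-3 ALLOC][4-11 ALLOC][12-18 FREE][19-31 ALLOC][32-52 FREE]
Op 5: d = malloc(9) -> d = 32; heap: [0-3 ALLOC][4-11 ALLOC][12-18 FREE][19-31 ALLOC][32-40 ALLOC][41-52 FREE]
Op 6: d = realloc(d, 26) -> NULL (d unchanged); heap: [0-3 ALLOC][4-11 ALLOC][12-18 FREE][19-31 ALLOC][32-40 ALLOC][41-52 FREE]
Op 7: c = realloc(c, 18) -> NULL (c unchanged); heap: [0-3 ALLOC][4-11 ALLOC][12-18 FREE][19-31 ALLOC][32-40 ALLOC][41-52 FREE]
Op 8: free(b) -> (freed b); heap: [0-3 ALLOC][4-18 FREE][19-31 ALLOC][32-40 ALLOC][41-52 FREE]
Free blocks: [15 12] total_free=27 largest=15 -> 100*(27-15)/27 = 1200/27 ≈ 44.444 -> rounds to 44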